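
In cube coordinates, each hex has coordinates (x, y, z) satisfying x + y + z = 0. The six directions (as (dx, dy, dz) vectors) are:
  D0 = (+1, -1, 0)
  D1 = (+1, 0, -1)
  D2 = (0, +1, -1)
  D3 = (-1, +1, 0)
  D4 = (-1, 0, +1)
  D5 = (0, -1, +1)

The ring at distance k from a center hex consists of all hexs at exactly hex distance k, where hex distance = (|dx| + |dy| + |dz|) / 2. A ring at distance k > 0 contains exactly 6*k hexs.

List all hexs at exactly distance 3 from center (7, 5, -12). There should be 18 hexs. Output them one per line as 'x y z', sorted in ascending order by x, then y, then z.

Walk ring at distance 3 from (7, 5, -12):
Start at center + D4*3 = (4, 5, -9)
  hex 0: (4, 5, -9)
  hex 1: (5, 4, -9)
  hex 2: (6, 3, -9)
  hex 3: (7, 2, -9)
  hex 4: (8, 2, -10)
  hex 5: (9, 2, -11)
  hex 6: (10, 2, -12)
  hex 7: (10, 3, -13)
  hex 8: (10, 4, -14)
  hex 9: (10, 5, -15)
  hex 10: (9, 6, -15)
  hex 11: (8, 7, -15)
  hex 12: (7, 8, -15)
  hex 13: (6, 8, -14)
  hex 14: (5, 8, -13)
  hex 15: (4, 8, -12)
  hex 16: (4, 7, -11)
  hex 17: (4, 6, -10)
Sorted: 18 hexes.

Answer: 4 5 -9
4 6 -10
4 7 -11
4 8 -12
5 4 -9
5 8 -13
6 3 -9
6 8 -14
7 2 -9
7 8 -15
8 2 -10
8 7 -15
9 2 -11
9 6 -15
10 2 -12
10 3 -13
10 4 -14
10 5 -15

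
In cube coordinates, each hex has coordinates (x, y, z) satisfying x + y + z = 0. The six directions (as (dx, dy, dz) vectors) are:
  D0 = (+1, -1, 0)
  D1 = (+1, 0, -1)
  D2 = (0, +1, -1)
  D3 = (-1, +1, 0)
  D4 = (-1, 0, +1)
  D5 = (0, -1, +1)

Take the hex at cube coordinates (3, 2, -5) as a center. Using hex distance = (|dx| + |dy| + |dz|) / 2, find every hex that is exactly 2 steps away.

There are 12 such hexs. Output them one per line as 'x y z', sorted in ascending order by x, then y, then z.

Answer: 1 2 -3
1 3 -4
1 4 -5
2 1 -3
2 4 -6
3 0 -3
3 4 -7
4 0 -4
4 3 -7
5 0 -5
5 1 -6
5 2 -7

Derivation:
Walk ring at distance 2 from (3, 2, -5):
Start at center + D4*2 = (1, 2, -3)
  hex 0: (1, 2, -3)
  hex 1: (2, 1, -3)
  hex 2: (3, 0, -3)
  hex 3: (4, 0, -4)
  hex 4: (5, 0, -5)
  hex 5: (5, 1, -6)
  hex 6: (5, 2, -7)
  hex 7: (4, 3, -7)
  hex 8: (3, 4, -7)
  hex 9: (2, 4, -6)
  hex 10: (1, 4, -5)
  hex 11: (1, 3, -4)
Sorted: 12 hexes.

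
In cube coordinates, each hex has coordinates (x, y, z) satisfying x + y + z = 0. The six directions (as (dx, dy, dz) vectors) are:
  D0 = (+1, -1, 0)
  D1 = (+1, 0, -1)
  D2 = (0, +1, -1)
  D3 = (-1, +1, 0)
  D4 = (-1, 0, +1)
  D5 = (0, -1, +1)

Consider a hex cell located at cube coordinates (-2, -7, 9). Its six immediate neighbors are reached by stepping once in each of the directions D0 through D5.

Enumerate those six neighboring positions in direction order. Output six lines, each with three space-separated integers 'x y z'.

Answer: -1 -8 9
-1 -7 8
-2 -6 8
-3 -6 9
-3 -7 10
-2 -8 10

Derivation:
Center: (-2, -7, 9). Add each direction:
  D0: (-2, -7, 9) + (1, -1, 0) = (-1, -8, 9)
  D1: (-2, -7, 9) + (1, 0, -1) = (-1, -7, 8)
  D2: (-2, -7, 9) + (0, 1, -1) = (-2, -6, 8)
  D3: (-2, -7, 9) + (-1, 1, 0) = (-3, -6, 9)
  D4: (-2, -7, 9) + (-1, 0, 1) = (-3, -7, 10)
  D5: (-2, -7, 9) + (0, -1, 1) = (-2, -8, 10)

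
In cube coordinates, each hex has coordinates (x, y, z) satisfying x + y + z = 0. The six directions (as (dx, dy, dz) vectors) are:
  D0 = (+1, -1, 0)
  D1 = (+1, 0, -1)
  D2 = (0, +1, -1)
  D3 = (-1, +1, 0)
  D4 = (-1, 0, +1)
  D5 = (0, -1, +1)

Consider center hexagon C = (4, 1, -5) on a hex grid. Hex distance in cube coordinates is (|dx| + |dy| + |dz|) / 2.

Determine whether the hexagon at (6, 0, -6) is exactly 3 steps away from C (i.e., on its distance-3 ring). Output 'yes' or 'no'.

Answer: no

Derivation:
|px - cx| = |6 - 4| = 2
|py - cy| = |0 - 1| = 1
|pz - cz| = |-6 - (-5)| = 1
distance = (2+1+1)/2 = 4/2 = 2
radius = 3; distance != radius -> no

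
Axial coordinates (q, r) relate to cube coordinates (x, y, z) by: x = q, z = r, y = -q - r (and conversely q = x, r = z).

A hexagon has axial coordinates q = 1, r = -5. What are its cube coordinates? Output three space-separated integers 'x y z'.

Answer: 1 4 -5

Derivation:
x = q = 1
z = r = -5
y = -x - z = -(1) - (-5) = 4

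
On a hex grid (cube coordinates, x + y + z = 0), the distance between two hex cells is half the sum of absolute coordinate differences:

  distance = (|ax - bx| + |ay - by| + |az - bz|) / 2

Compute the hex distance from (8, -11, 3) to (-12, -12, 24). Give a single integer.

|ax - bx| = |8 - (-12)| = 20
|ay - by| = |-11 - (-12)| = 1
|az - bz| = |3 - 24| = 21
distance = (20 + 1 + 21) / 2 = 42 / 2 = 21

Answer: 21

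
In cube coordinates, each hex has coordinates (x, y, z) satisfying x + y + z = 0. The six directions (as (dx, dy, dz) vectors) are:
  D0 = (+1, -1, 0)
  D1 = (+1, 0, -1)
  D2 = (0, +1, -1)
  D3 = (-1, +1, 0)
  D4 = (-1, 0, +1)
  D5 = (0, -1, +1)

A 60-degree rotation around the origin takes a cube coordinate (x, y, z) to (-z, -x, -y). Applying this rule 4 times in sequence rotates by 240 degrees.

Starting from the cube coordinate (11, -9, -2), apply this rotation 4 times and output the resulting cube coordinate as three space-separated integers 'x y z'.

Answer: -2 11 -9

Derivation:
Start: (11, -9, -2)
Step 1: (11, -9, -2) -> (-(-2), -(11), -(-9)) = (2, -11, 9)
Step 2: (2, -11, 9) -> (-(9), -(2), -(-11)) = (-9, -2, 11)
Step 3: (-9, -2, 11) -> (-(11), -(-9), -(-2)) = (-11, 9, 2)
Step 4: (-11, 9, 2) -> (-(2), -(-11), -(9)) = (-2, 11, -9)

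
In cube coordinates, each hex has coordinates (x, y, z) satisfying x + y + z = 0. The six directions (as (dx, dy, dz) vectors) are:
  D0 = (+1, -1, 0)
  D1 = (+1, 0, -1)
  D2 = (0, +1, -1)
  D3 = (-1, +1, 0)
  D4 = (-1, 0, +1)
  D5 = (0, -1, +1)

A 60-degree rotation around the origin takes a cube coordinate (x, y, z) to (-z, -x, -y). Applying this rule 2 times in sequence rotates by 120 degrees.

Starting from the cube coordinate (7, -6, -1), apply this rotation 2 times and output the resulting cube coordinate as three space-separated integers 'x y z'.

Answer: -6 -1 7

Derivation:
Start: (7, -6, -1)
Step 1: (7, -6, -1) -> (-(-1), -(7), -(-6)) = (1, -7, 6)
Step 2: (1, -7, 6) -> (-(6), -(1), -(-7)) = (-6, -1, 7)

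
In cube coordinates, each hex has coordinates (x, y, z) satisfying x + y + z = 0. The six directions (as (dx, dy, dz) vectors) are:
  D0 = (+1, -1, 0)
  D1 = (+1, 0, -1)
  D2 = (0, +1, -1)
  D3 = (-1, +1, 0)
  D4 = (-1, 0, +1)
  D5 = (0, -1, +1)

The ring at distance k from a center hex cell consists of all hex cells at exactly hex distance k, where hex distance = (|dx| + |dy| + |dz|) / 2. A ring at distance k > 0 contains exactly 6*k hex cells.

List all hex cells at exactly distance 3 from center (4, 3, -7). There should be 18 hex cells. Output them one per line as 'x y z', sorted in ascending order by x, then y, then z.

Walk ring at distance 3 from (4, 3, -7):
Start at center + D4*3 = (1, 3, -4)
  hex 0: (1, 3, -4)
  hex 1: (2, 2, -4)
  hex 2: (3, 1, -4)
  hex 3: (4, 0, -4)
  hex 4: (5, 0, -5)
  hex 5: (6, 0, -6)
  hex 6: (7, 0, -7)
  hex 7: (7, 1, -8)
  hex 8: (7, 2, -9)
  hex 9: (7, 3, -10)
  hex 10: (6, 4, -10)
  hex 11: (5, 5, -10)
  hex 12: (4, 6, -10)
  hex 13: (3, 6, -9)
  hex 14: (2, 6, -8)
  hex 15: (1, 6, -7)
  hex 16: (1, 5, -6)
  hex 17: (1, 4, -5)
Sorted: 18 hexes.

Answer: 1 3 -4
1 4 -5
1 5 -6
1 6 -7
2 2 -4
2 6 -8
3 1 -4
3 6 -9
4 0 -4
4 6 -10
5 0 -5
5 5 -10
6 0 -6
6 4 -10
7 0 -7
7 1 -8
7 2 -9
7 3 -10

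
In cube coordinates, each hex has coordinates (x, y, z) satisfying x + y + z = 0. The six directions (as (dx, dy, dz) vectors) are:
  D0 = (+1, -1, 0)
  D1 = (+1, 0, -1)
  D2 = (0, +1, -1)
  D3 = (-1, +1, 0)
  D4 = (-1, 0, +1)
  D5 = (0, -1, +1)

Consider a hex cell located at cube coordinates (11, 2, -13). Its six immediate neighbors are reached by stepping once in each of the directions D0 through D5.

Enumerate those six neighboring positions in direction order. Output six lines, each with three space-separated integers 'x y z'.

Answer: 12 1 -13
12 2 -14
11 3 -14
10 3 -13
10 2 -12
11 1 -12

Derivation:
Center: (11, 2, -13). Add each direction:
  D0: (11, 2, -13) + (1, -1, 0) = (12, 1, -13)
  D1: (11, 2, -13) + (1, 0, -1) = (12, 2, -14)
  D2: (11, 2, -13) + (0, 1, -1) = (11, 3, -14)
  D3: (11, 2, -13) + (-1, 1, 0) = (10, 3, -13)
  D4: (11, 2, -13) + (-1, 0, 1) = (10, 2, -12)
  D5: (11, 2, -13) + (0, -1, 1) = (11, 1, -12)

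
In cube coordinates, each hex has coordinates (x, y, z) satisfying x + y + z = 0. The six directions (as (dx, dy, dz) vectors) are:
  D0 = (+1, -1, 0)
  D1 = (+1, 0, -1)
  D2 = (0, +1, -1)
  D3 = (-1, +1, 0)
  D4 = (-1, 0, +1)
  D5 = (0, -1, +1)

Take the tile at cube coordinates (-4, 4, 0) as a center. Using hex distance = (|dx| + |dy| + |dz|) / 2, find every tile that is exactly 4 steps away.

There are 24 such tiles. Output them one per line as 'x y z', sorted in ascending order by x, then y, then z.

Walk ring at distance 4 from (-4, 4, 0):
Start at center + D4*4 = (-8, 4, 4)
  hex 0: (-8, 4, 4)
  hex 1: (-7, 3, 4)
  hex 2: (-6, 2, 4)
  hex 3: (-5, 1, 4)
  hex 4: (-4, 0, 4)
  hex 5: (-3, 0, 3)
  hex 6: (-2, 0, 2)
  hex 7: (-1, 0, 1)
  hex 8: (0, 0, 0)
  hex 9: (0, 1, -1)
  hex 10: (0, 2, -2)
  hex 11: (0, 3, -3)
  hex 12: (0, 4, -4)
  hex 13: (-1, 5, -4)
  hex 14: (-2, 6, -4)
  hex 15: (-3, 7, -4)
  hex 16: (-4, 8, -4)
  hex 17: (-5, 8, -3)
  hex 18: (-6, 8, -2)
  hex 19: (-7, 8, -1)
  hex 20: (-8, 8, 0)
  hex 21: (-8, 7, 1)
  hex 22: (-8, 6, 2)
  hex 23: (-8, 5, 3)
Sorted: 24 hexes.

Answer: -8 4 4
-8 5 3
-8 6 2
-8 7 1
-8 8 0
-7 3 4
-7 8 -1
-6 2 4
-6 8 -2
-5 1 4
-5 8 -3
-4 0 4
-4 8 -4
-3 0 3
-3 7 -4
-2 0 2
-2 6 -4
-1 0 1
-1 5 -4
0 0 0
0 1 -1
0 2 -2
0 3 -3
0 4 -4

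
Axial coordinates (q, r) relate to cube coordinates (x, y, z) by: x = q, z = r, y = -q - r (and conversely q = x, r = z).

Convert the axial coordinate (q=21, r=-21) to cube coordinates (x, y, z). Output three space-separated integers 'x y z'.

x = q = 21
z = r = -21
y = -x - z = -(21) - (-21) = 0

Answer: 21 0 -21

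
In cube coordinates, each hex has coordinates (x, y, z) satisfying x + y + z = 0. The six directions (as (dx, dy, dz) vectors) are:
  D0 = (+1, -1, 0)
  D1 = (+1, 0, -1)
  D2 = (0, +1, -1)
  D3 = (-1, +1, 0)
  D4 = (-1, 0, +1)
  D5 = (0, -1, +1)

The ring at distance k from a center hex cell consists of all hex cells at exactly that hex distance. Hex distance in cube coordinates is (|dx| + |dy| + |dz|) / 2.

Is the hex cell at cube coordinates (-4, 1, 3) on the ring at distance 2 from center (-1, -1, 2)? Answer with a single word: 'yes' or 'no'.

Answer: no

Derivation:
|px - cx| = |-4 - (-1)| = 3
|py - cy| = |1 - (-1)| = 2
|pz - cz| = |3 - 2| = 1
distance = (3+2+1)/2 = 6/2 = 3
radius = 2; distance != radius -> no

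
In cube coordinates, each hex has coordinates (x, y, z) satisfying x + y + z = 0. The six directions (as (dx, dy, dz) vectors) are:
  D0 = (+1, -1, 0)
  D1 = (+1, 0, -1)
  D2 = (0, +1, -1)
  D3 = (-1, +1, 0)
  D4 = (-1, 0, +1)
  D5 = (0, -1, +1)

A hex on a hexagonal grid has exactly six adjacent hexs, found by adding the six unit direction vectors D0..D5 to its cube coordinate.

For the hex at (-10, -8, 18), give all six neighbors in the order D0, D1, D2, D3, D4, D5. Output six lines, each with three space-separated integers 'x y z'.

Center: (-10, -8, 18). Add each direction:
  D0: (-10, -8, 18) + (1, -1, 0) = (-9, -9, 18)
  D1: (-10, -8, 18) + (1, 0, -1) = (-9, -8, 17)
  D2: (-10, -8, 18) + (0, 1, -1) = (-10, -7, 17)
  D3: (-10, -8, 18) + (-1, 1, 0) = (-11, -7, 18)
  D4: (-10, -8, 18) + (-1, 0, 1) = (-11, -8, 19)
  D5: (-10, -8, 18) + (0, -1, 1) = (-10, -9, 19)

Answer: -9 -9 18
-9 -8 17
-10 -7 17
-11 -7 18
-11 -8 19
-10 -9 19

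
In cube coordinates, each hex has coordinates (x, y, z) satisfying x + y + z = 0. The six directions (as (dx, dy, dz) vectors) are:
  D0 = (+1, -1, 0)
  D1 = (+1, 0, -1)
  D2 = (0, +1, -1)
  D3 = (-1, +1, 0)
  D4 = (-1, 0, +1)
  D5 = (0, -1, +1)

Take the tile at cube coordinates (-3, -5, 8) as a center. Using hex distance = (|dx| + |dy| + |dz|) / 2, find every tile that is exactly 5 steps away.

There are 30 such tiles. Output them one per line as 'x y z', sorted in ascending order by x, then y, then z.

Walk ring at distance 5 from (-3, -5, 8):
Start at center + D4*5 = (-8, -5, 13)
  hex 0: (-8, -5, 13)
  hex 1: (-7, -6, 13)
  hex 2: (-6, -7, 13)
  hex 3: (-5, -8, 13)
  hex 4: (-4, -9, 13)
  hex 5: (-3, -10, 13)
  hex 6: (-2, -10, 12)
  hex 7: (-1, -10, 11)
  hex 8: (0, -10, 10)
  hex 9: (1, -10, 9)
  hex 10: (2, -10, 8)
  hex 11: (2, -9, 7)
  hex 12: (2, -8, 6)
  hex 13: (2, -7, 5)
  hex 14: (2, -6, 4)
  hex 15: (2, -5, 3)
  hex 16: (1, -4, 3)
  hex 17: (0, -3, 3)
  hex 18: (-1, -2, 3)
  hex 19: (-2, -1, 3)
  hex 20: (-3, 0, 3)
  hex 21: (-4, 0, 4)
  hex 22: (-5, 0, 5)
  hex 23: (-6, 0, 6)
  hex 24: (-7, 0, 7)
  hex 25: (-8, 0, 8)
  hex 26: (-8, -1, 9)
  hex 27: (-8, -2, 10)
  hex 28: (-8, -3, 11)
  hex 29: (-8, -4, 12)
Sorted: 30 hexes.

Answer: -8 -5 13
-8 -4 12
-8 -3 11
-8 -2 10
-8 -1 9
-8 0 8
-7 -6 13
-7 0 7
-6 -7 13
-6 0 6
-5 -8 13
-5 0 5
-4 -9 13
-4 0 4
-3 -10 13
-3 0 3
-2 -10 12
-2 -1 3
-1 -10 11
-1 -2 3
0 -10 10
0 -3 3
1 -10 9
1 -4 3
2 -10 8
2 -9 7
2 -8 6
2 -7 5
2 -6 4
2 -5 3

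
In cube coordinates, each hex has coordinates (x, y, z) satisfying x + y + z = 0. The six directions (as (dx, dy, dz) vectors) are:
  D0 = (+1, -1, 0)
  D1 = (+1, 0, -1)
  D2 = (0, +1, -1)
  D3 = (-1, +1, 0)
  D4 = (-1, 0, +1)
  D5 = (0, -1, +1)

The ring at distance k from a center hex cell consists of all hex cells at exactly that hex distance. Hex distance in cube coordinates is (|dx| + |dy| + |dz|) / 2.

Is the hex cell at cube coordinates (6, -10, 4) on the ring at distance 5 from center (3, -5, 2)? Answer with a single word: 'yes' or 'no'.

Answer: yes

Derivation:
|px - cx| = |6 - 3| = 3
|py - cy| = |-10 - (-5)| = 5
|pz - cz| = |4 - 2| = 2
distance = (3+5+2)/2 = 10/2 = 5
radius = 5; distance == radius -> yes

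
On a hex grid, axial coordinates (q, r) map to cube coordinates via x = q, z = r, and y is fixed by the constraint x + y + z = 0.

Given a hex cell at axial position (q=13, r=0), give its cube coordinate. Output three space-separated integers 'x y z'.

Answer: 13 -13 0

Derivation:
x = q = 13
z = r = 0
y = -x - z = -(13) - (0) = -13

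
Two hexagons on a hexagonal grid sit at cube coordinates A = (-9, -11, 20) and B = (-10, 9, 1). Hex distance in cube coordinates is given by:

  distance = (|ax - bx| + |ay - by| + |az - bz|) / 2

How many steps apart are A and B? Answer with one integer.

Answer: 20

Derivation:
|ax - bx| = |-9 - (-10)| = 1
|ay - by| = |-11 - 9| = 20
|az - bz| = |20 - 1| = 19
distance = (1 + 20 + 19) / 2 = 40 / 2 = 20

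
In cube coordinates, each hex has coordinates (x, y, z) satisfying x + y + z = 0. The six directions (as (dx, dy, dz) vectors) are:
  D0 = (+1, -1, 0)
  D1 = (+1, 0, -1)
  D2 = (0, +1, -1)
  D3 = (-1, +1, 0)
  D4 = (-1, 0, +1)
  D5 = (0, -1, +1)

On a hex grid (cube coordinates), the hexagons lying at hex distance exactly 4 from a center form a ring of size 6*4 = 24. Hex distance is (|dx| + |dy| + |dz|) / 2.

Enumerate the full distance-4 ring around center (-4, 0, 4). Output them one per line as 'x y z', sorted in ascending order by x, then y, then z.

Walk ring at distance 4 from (-4, 0, 4):
Start at center + D4*4 = (-8, 0, 8)
  hex 0: (-8, 0, 8)
  hex 1: (-7, -1, 8)
  hex 2: (-6, -2, 8)
  hex 3: (-5, -3, 8)
  hex 4: (-4, -4, 8)
  hex 5: (-3, -4, 7)
  hex 6: (-2, -4, 6)
  hex 7: (-1, -4, 5)
  hex 8: (0, -4, 4)
  hex 9: (0, -3, 3)
  hex 10: (0, -2, 2)
  hex 11: (0, -1, 1)
  hex 12: (0, 0, 0)
  hex 13: (-1, 1, 0)
  hex 14: (-2, 2, 0)
  hex 15: (-3, 3, 0)
  hex 16: (-4, 4, 0)
  hex 17: (-5, 4, 1)
  hex 18: (-6, 4, 2)
  hex 19: (-7, 4, 3)
  hex 20: (-8, 4, 4)
  hex 21: (-8, 3, 5)
  hex 22: (-8, 2, 6)
  hex 23: (-8, 1, 7)
Sorted: 24 hexes.

Answer: -8 0 8
-8 1 7
-8 2 6
-8 3 5
-8 4 4
-7 -1 8
-7 4 3
-6 -2 8
-6 4 2
-5 -3 8
-5 4 1
-4 -4 8
-4 4 0
-3 -4 7
-3 3 0
-2 -4 6
-2 2 0
-1 -4 5
-1 1 0
0 -4 4
0 -3 3
0 -2 2
0 -1 1
0 0 0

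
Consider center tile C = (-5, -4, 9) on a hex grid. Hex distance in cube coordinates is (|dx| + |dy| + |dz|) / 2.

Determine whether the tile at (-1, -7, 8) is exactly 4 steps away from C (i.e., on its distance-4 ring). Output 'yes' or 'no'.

|px - cx| = |-1 - (-5)| = 4
|py - cy| = |-7 - (-4)| = 3
|pz - cz| = |8 - 9| = 1
distance = (4+3+1)/2 = 8/2 = 4
radius = 4; distance == radius -> yes

Answer: yes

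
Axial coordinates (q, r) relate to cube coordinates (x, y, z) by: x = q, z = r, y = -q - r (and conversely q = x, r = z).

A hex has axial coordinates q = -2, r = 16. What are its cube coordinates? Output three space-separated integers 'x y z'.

x = q = -2
z = r = 16
y = -x - z = -(-2) - (16) = -14

Answer: -2 -14 16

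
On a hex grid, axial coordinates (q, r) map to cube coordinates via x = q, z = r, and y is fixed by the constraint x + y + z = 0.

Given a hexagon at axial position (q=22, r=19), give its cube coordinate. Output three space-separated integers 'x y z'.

Answer: 22 -41 19

Derivation:
x = q = 22
z = r = 19
y = -x - z = -(22) - (19) = -41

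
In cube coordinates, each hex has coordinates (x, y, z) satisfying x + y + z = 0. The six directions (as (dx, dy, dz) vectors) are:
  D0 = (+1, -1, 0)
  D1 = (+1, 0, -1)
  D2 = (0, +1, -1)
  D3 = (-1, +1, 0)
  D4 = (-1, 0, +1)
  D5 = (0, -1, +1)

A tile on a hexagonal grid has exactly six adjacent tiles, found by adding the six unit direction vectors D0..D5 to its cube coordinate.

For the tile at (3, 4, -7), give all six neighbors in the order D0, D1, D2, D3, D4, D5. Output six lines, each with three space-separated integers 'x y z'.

Answer: 4 3 -7
4 4 -8
3 5 -8
2 5 -7
2 4 -6
3 3 -6

Derivation:
Center: (3, 4, -7). Add each direction:
  D0: (3, 4, -7) + (1, -1, 0) = (4, 3, -7)
  D1: (3, 4, -7) + (1, 0, -1) = (4, 4, -8)
  D2: (3, 4, -7) + (0, 1, -1) = (3, 5, -8)
  D3: (3, 4, -7) + (-1, 1, 0) = (2, 5, -7)
  D4: (3, 4, -7) + (-1, 0, 1) = (2, 4, -6)
  D5: (3, 4, -7) + (0, -1, 1) = (3, 3, -6)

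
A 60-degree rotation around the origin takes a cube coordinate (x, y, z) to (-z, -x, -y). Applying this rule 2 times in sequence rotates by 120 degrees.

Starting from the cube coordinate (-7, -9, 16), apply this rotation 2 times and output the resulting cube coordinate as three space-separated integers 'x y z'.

Answer: -9 16 -7

Derivation:
Start: (-7, -9, 16)
Step 1: (-7, -9, 16) -> (-(16), -(-7), -(-9)) = (-16, 7, 9)
Step 2: (-16, 7, 9) -> (-(9), -(-16), -(7)) = (-9, 16, -7)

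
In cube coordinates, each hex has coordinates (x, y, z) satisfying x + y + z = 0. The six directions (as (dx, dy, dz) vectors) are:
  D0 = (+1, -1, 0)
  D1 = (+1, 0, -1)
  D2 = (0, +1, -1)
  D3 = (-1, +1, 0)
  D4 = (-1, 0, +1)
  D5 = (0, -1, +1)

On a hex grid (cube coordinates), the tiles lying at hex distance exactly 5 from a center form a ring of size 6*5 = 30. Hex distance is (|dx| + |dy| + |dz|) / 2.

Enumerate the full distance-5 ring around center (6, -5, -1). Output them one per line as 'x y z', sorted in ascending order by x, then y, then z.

Answer: 1 -5 4
1 -4 3
1 -3 2
1 -2 1
1 -1 0
1 0 -1
2 -6 4
2 0 -2
3 -7 4
3 0 -3
4 -8 4
4 0 -4
5 -9 4
5 0 -5
6 -10 4
6 0 -6
7 -10 3
7 -1 -6
8 -10 2
8 -2 -6
9 -10 1
9 -3 -6
10 -10 0
10 -4 -6
11 -10 -1
11 -9 -2
11 -8 -3
11 -7 -4
11 -6 -5
11 -5 -6

Derivation:
Walk ring at distance 5 from (6, -5, -1):
Start at center + D4*5 = (1, -5, 4)
  hex 0: (1, -5, 4)
  hex 1: (2, -6, 4)
  hex 2: (3, -7, 4)
  hex 3: (4, -8, 4)
  hex 4: (5, -9, 4)
  hex 5: (6, -10, 4)
  hex 6: (7, -10, 3)
  hex 7: (8, -10, 2)
  hex 8: (9, -10, 1)
  hex 9: (10, -10, 0)
  hex 10: (11, -10, -1)
  hex 11: (11, -9, -2)
  hex 12: (11, -8, -3)
  hex 13: (11, -7, -4)
  hex 14: (11, -6, -5)
  hex 15: (11, -5, -6)
  hex 16: (10, -4, -6)
  hex 17: (9, -3, -6)
  hex 18: (8, -2, -6)
  hex 19: (7, -1, -6)
  hex 20: (6, 0, -6)
  hex 21: (5, 0, -5)
  hex 22: (4, 0, -4)
  hex 23: (3, 0, -3)
  hex 24: (2, 0, -2)
  hex 25: (1, 0, -1)
  hex 26: (1, -1, 0)
  hex 27: (1, -2, 1)
  hex 28: (1, -3, 2)
  hex 29: (1, -4, 3)
Sorted: 30 hexes.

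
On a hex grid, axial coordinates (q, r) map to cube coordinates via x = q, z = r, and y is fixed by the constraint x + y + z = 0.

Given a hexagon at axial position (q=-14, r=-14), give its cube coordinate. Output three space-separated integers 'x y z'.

x = q = -14
z = r = -14
y = -x - z = -(-14) - (-14) = 28

Answer: -14 28 -14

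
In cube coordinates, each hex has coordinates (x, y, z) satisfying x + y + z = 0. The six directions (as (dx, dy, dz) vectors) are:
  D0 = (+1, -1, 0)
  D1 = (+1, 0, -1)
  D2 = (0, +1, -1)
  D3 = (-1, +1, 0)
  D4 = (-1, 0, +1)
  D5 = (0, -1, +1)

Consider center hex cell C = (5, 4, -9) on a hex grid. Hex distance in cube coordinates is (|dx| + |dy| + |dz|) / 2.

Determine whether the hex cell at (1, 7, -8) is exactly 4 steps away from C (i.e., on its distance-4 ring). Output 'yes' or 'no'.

Answer: yes

Derivation:
|px - cx| = |1 - 5| = 4
|py - cy| = |7 - 4| = 3
|pz - cz| = |-8 - (-9)| = 1
distance = (4+3+1)/2 = 8/2 = 4
radius = 4; distance == radius -> yes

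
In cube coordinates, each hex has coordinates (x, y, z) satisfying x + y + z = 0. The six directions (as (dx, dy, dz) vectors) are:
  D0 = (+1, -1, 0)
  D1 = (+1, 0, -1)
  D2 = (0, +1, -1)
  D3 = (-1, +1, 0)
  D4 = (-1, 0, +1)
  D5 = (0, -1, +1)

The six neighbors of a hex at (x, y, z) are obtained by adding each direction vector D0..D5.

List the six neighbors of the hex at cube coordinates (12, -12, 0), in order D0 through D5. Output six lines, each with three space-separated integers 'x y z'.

Answer: 13 -13 0
13 -12 -1
12 -11 -1
11 -11 0
11 -12 1
12 -13 1

Derivation:
Center: (12, -12, 0). Add each direction:
  D0: (12, -12, 0) + (1, -1, 0) = (13, -13, 0)
  D1: (12, -12, 0) + (1, 0, -1) = (13, -12, -1)
  D2: (12, -12, 0) + (0, 1, -1) = (12, -11, -1)
  D3: (12, -12, 0) + (-1, 1, 0) = (11, -11, 0)
  D4: (12, -12, 0) + (-1, 0, 1) = (11, -12, 1)
  D5: (12, -12, 0) + (0, -1, 1) = (12, -13, 1)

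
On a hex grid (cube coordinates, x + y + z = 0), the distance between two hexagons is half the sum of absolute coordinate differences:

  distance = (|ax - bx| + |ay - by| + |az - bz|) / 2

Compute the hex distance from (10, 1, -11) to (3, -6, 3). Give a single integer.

|ax - bx| = |10 - 3| = 7
|ay - by| = |1 - (-6)| = 7
|az - bz| = |-11 - 3| = 14
distance = (7 + 7 + 14) / 2 = 28 / 2 = 14

Answer: 14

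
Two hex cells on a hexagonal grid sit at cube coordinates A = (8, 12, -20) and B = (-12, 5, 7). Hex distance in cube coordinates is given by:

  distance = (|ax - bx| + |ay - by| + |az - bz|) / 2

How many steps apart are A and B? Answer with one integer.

Answer: 27

Derivation:
|ax - bx| = |8 - (-12)| = 20
|ay - by| = |12 - 5| = 7
|az - bz| = |-20 - 7| = 27
distance = (20 + 7 + 27) / 2 = 54 / 2 = 27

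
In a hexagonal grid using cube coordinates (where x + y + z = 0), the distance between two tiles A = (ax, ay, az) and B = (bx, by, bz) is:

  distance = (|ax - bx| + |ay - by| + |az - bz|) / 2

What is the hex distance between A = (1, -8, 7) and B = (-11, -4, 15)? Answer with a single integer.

Answer: 12

Derivation:
|ax - bx| = |1 - (-11)| = 12
|ay - by| = |-8 - (-4)| = 4
|az - bz| = |7 - 15| = 8
distance = (12 + 4 + 8) / 2 = 24 / 2 = 12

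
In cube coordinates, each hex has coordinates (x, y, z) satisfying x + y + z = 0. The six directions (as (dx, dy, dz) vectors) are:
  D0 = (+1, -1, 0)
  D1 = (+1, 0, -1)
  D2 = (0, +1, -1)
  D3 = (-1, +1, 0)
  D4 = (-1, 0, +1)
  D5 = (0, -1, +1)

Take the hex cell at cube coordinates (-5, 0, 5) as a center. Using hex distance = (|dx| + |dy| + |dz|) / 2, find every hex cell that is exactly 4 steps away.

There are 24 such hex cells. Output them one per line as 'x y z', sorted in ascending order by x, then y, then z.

Walk ring at distance 4 from (-5, 0, 5):
Start at center + D4*4 = (-9, 0, 9)
  hex 0: (-9, 0, 9)
  hex 1: (-8, -1, 9)
  hex 2: (-7, -2, 9)
  hex 3: (-6, -3, 9)
  hex 4: (-5, -4, 9)
  hex 5: (-4, -4, 8)
  hex 6: (-3, -4, 7)
  hex 7: (-2, -4, 6)
  hex 8: (-1, -4, 5)
  hex 9: (-1, -3, 4)
  hex 10: (-1, -2, 3)
  hex 11: (-1, -1, 2)
  hex 12: (-1, 0, 1)
  hex 13: (-2, 1, 1)
  hex 14: (-3, 2, 1)
  hex 15: (-4, 3, 1)
  hex 16: (-5, 4, 1)
  hex 17: (-6, 4, 2)
  hex 18: (-7, 4, 3)
  hex 19: (-8, 4, 4)
  hex 20: (-9, 4, 5)
  hex 21: (-9, 3, 6)
  hex 22: (-9, 2, 7)
  hex 23: (-9, 1, 8)
Sorted: 24 hexes.

Answer: -9 0 9
-9 1 8
-9 2 7
-9 3 6
-9 4 5
-8 -1 9
-8 4 4
-7 -2 9
-7 4 3
-6 -3 9
-6 4 2
-5 -4 9
-5 4 1
-4 -4 8
-4 3 1
-3 -4 7
-3 2 1
-2 -4 6
-2 1 1
-1 -4 5
-1 -3 4
-1 -2 3
-1 -1 2
-1 0 1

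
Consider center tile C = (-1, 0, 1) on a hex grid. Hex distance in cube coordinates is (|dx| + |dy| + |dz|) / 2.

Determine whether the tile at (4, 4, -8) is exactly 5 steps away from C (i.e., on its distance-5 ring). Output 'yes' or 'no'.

Answer: no

Derivation:
|px - cx| = |4 - (-1)| = 5
|py - cy| = |4 - 0| = 4
|pz - cz| = |-8 - 1| = 9
distance = (5+4+9)/2 = 18/2 = 9
radius = 5; distance != radius -> no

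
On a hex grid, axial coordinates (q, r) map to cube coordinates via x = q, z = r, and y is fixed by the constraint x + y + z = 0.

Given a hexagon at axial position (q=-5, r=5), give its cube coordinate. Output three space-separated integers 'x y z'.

x = q = -5
z = r = 5
y = -x - z = -(-5) - (5) = 0

Answer: -5 0 5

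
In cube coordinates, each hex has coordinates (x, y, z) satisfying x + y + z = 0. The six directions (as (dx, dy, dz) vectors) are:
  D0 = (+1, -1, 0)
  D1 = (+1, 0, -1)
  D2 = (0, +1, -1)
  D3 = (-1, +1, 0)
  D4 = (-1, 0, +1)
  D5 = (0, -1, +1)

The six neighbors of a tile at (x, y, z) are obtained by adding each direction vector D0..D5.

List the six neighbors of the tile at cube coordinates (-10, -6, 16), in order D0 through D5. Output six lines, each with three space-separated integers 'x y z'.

Answer: -9 -7 16
-9 -6 15
-10 -5 15
-11 -5 16
-11 -6 17
-10 -7 17

Derivation:
Center: (-10, -6, 16). Add each direction:
  D0: (-10, -6, 16) + (1, -1, 0) = (-9, -7, 16)
  D1: (-10, -6, 16) + (1, 0, -1) = (-9, -6, 15)
  D2: (-10, -6, 16) + (0, 1, -1) = (-10, -5, 15)
  D3: (-10, -6, 16) + (-1, 1, 0) = (-11, -5, 16)
  D4: (-10, -6, 16) + (-1, 0, 1) = (-11, -6, 17)
  D5: (-10, -6, 16) + (0, -1, 1) = (-10, -7, 17)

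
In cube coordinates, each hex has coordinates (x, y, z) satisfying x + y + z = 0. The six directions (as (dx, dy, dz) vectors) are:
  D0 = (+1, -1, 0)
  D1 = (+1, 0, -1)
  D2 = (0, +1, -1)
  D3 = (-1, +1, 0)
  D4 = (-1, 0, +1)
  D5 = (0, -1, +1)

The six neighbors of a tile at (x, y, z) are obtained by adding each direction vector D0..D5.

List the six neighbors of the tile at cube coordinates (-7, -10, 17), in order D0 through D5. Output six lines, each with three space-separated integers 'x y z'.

Center: (-7, -10, 17). Add each direction:
  D0: (-7, -10, 17) + (1, -1, 0) = (-6, -11, 17)
  D1: (-7, -10, 17) + (1, 0, -1) = (-6, -10, 16)
  D2: (-7, -10, 17) + (0, 1, -1) = (-7, -9, 16)
  D3: (-7, -10, 17) + (-1, 1, 0) = (-8, -9, 17)
  D4: (-7, -10, 17) + (-1, 0, 1) = (-8, -10, 18)
  D5: (-7, -10, 17) + (0, -1, 1) = (-7, -11, 18)

Answer: -6 -11 17
-6 -10 16
-7 -9 16
-8 -9 17
-8 -10 18
-7 -11 18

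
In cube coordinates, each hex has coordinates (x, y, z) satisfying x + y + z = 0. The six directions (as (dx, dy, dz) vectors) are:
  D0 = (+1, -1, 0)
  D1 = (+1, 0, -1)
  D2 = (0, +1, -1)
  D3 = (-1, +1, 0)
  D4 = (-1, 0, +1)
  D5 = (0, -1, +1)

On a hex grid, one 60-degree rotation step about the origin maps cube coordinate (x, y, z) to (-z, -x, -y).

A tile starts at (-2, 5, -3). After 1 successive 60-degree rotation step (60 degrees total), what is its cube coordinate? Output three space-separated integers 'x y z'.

Start: (-2, 5, -3)
Step 1: (-2, 5, -3) -> (-(-3), -(-2), -(5)) = (3, 2, -5)

Answer: 3 2 -5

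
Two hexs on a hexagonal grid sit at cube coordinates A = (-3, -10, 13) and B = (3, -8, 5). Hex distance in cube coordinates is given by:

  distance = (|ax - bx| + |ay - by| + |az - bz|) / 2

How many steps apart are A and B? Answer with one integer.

Answer: 8

Derivation:
|ax - bx| = |-3 - 3| = 6
|ay - by| = |-10 - (-8)| = 2
|az - bz| = |13 - 5| = 8
distance = (6 + 2 + 8) / 2 = 16 / 2 = 8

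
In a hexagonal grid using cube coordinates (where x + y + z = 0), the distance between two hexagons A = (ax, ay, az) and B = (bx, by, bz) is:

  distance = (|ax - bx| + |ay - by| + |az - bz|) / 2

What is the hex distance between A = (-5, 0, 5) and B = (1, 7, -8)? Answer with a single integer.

Answer: 13

Derivation:
|ax - bx| = |-5 - 1| = 6
|ay - by| = |0 - 7| = 7
|az - bz| = |5 - (-8)| = 13
distance = (6 + 7 + 13) / 2 = 26 / 2 = 13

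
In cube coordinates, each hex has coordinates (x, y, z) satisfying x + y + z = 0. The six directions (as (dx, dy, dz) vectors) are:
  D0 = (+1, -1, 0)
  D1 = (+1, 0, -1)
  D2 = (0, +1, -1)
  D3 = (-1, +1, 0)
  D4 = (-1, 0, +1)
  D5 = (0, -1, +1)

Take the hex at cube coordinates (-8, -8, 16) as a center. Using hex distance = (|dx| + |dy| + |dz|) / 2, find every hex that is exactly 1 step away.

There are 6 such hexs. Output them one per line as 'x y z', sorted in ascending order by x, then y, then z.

Walk ring at distance 1 from (-8, -8, 16):
Start at center + D4*1 = (-9, -8, 17)
  hex 0: (-9, -8, 17)
  hex 1: (-8, -9, 17)
  hex 2: (-7, -9, 16)
  hex 3: (-7, -8, 15)
  hex 4: (-8, -7, 15)
  hex 5: (-9, -7, 16)
Sorted: 6 hexes.

Answer: -9 -8 17
-9 -7 16
-8 -9 17
-8 -7 15
-7 -9 16
-7 -8 15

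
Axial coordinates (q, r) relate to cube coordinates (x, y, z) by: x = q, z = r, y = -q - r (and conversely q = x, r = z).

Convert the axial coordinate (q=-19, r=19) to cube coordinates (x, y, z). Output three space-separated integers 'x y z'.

x = q = -19
z = r = 19
y = -x - z = -(-19) - (19) = 0

Answer: -19 0 19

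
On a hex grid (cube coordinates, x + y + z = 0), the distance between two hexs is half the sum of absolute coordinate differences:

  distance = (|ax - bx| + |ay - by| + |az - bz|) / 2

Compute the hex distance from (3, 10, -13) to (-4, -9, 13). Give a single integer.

Answer: 26

Derivation:
|ax - bx| = |3 - (-4)| = 7
|ay - by| = |10 - (-9)| = 19
|az - bz| = |-13 - 13| = 26
distance = (7 + 19 + 26) / 2 = 52 / 2 = 26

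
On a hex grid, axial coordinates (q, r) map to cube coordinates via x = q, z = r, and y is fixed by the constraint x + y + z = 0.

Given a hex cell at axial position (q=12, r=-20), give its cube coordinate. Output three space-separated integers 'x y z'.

x = q = 12
z = r = -20
y = -x - z = -(12) - (-20) = 8

Answer: 12 8 -20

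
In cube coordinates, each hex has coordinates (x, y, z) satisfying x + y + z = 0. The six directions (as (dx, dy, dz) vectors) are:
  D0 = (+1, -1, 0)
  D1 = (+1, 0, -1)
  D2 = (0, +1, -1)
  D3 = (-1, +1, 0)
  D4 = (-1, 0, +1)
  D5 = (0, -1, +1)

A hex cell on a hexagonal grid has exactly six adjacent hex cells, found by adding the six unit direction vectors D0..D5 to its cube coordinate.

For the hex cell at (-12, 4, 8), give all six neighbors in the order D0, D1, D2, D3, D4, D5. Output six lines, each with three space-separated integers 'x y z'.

Answer: -11 3 8
-11 4 7
-12 5 7
-13 5 8
-13 4 9
-12 3 9

Derivation:
Center: (-12, 4, 8). Add each direction:
  D0: (-12, 4, 8) + (1, -1, 0) = (-11, 3, 8)
  D1: (-12, 4, 8) + (1, 0, -1) = (-11, 4, 7)
  D2: (-12, 4, 8) + (0, 1, -1) = (-12, 5, 7)
  D3: (-12, 4, 8) + (-1, 1, 0) = (-13, 5, 8)
  D4: (-12, 4, 8) + (-1, 0, 1) = (-13, 4, 9)
  D5: (-12, 4, 8) + (0, -1, 1) = (-12, 3, 9)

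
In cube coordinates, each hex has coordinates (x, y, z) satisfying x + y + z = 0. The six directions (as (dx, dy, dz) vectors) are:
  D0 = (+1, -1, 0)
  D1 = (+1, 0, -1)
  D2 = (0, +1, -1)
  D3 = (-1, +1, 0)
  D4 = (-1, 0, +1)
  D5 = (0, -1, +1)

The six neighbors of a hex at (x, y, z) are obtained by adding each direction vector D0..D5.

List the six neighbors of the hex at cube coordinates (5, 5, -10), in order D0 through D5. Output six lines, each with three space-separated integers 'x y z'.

Answer: 6 4 -10
6 5 -11
5 6 -11
4 6 -10
4 5 -9
5 4 -9

Derivation:
Center: (5, 5, -10). Add each direction:
  D0: (5, 5, -10) + (1, -1, 0) = (6, 4, -10)
  D1: (5, 5, -10) + (1, 0, -1) = (6, 5, -11)
  D2: (5, 5, -10) + (0, 1, -1) = (5, 6, -11)
  D3: (5, 5, -10) + (-1, 1, 0) = (4, 6, -10)
  D4: (5, 5, -10) + (-1, 0, 1) = (4, 5, -9)
  D5: (5, 5, -10) + (0, -1, 1) = (5, 4, -9)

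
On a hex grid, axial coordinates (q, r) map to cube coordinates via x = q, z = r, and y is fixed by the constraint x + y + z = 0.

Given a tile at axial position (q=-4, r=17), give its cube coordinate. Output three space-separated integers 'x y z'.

Answer: -4 -13 17

Derivation:
x = q = -4
z = r = 17
y = -x - z = -(-4) - (17) = -13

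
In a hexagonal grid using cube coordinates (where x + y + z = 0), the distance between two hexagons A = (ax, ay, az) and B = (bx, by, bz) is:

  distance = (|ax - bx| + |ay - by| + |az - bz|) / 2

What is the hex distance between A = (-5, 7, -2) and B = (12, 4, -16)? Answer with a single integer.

|ax - bx| = |-5 - 12| = 17
|ay - by| = |7 - 4| = 3
|az - bz| = |-2 - (-16)| = 14
distance = (17 + 3 + 14) / 2 = 34 / 2 = 17

Answer: 17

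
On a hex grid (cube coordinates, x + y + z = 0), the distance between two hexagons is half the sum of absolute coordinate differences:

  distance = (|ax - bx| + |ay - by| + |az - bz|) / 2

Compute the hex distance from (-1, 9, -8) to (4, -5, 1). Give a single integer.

Answer: 14

Derivation:
|ax - bx| = |-1 - 4| = 5
|ay - by| = |9 - (-5)| = 14
|az - bz| = |-8 - 1| = 9
distance = (5 + 14 + 9) / 2 = 28 / 2 = 14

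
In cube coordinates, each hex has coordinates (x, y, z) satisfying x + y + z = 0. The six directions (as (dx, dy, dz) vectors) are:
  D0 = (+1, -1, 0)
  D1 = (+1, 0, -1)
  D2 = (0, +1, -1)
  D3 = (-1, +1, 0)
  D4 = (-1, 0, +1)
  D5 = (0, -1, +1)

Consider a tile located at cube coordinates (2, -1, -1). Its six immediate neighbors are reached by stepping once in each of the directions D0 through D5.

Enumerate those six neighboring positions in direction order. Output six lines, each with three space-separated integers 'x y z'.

Center: (2, -1, -1). Add each direction:
  D0: (2, -1, -1) + (1, -1, 0) = (3, -2, -1)
  D1: (2, -1, -1) + (1, 0, -1) = (3, -1, -2)
  D2: (2, -1, -1) + (0, 1, -1) = (2, 0, -2)
  D3: (2, -1, -1) + (-1, 1, 0) = (1, 0, -1)
  D4: (2, -1, -1) + (-1, 0, 1) = (1, -1, 0)
  D5: (2, -1, -1) + (0, -1, 1) = (2, -2, 0)

Answer: 3 -2 -1
3 -1 -2
2 0 -2
1 0 -1
1 -1 0
2 -2 0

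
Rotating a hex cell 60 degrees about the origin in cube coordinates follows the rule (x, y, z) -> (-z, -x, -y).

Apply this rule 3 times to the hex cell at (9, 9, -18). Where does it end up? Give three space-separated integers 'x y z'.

Answer: -9 -9 18

Derivation:
Start: (9, 9, -18)
Step 1: (9, 9, -18) -> (-(-18), -(9), -(9)) = (18, -9, -9)
Step 2: (18, -9, -9) -> (-(-9), -(18), -(-9)) = (9, -18, 9)
Step 3: (9, -18, 9) -> (-(9), -(9), -(-18)) = (-9, -9, 18)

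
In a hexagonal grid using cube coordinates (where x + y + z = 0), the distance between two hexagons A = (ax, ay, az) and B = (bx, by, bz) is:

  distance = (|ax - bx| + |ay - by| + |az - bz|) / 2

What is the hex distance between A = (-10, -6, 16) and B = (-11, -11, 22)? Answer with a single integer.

|ax - bx| = |-10 - (-11)| = 1
|ay - by| = |-6 - (-11)| = 5
|az - bz| = |16 - 22| = 6
distance = (1 + 5 + 6) / 2 = 12 / 2 = 6

Answer: 6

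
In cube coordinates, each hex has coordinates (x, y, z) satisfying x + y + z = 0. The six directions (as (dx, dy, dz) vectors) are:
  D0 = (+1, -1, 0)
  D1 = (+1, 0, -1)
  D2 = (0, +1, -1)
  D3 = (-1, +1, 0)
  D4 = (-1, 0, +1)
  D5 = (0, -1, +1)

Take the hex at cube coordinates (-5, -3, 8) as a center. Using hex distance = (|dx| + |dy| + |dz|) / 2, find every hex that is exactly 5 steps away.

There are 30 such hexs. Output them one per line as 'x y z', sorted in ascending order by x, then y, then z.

Walk ring at distance 5 from (-5, -3, 8):
Start at center + D4*5 = (-10, -3, 13)
  hex 0: (-10, -3, 13)
  hex 1: (-9, -4, 13)
  hex 2: (-8, -5, 13)
  hex 3: (-7, -6, 13)
  hex 4: (-6, -7, 13)
  hex 5: (-5, -8, 13)
  hex 6: (-4, -8, 12)
  hex 7: (-3, -8, 11)
  hex 8: (-2, -8, 10)
  hex 9: (-1, -8, 9)
  hex 10: (0, -8, 8)
  hex 11: (0, -7, 7)
  hex 12: (0, -6, 6)
  hex 13: (0, -5, 5)
  hex 14: (0, -4, 4)
  hex 15: (0, -3, 3)
  hex 16: (-1, -2, 3)
  hex 17: (-2, -1, 3)
  hex 18: (-3, 0, 3)
  hex 19: (-4, 1, 3)
  hex 20: (-5, 2, 3)
  hex 21: (-6, 2, 4)
  hex 22: (-7, 2, 5)
  hex 23: (-8, 2, 6)
  hex 24: (-9, 2, 7)
  hex 25: (-10, 2, 8)
  hex 26: (-10, 1, 9)
  hex 27: (-10, 0, 10)
  hex 28: (-10, -1, 11)
  hex 29: (-10, -2, 12)
Sorted: 30 hexes.

Answer: -10 -3 13
-10 -2 12
-10 -1 11
-10 0 10
-10 1 9
-10 2 8
-9 -4 13
-9 2 7
-8 -5 13
-8 2 6
-7 -6 13
-7 2 5
-6 -7 13
-6 2 4
-5 -8 13
-5 2 3
-4 -8 12
-4 1 3
-3 -8 11
-3 0 3
-2 -8 10
-2 -1 3
-1 -8 9
-1 -2 3
0 -8 8
0 -7 7
0 -6 6
0 -5 5
0 -4 4
0 -3 3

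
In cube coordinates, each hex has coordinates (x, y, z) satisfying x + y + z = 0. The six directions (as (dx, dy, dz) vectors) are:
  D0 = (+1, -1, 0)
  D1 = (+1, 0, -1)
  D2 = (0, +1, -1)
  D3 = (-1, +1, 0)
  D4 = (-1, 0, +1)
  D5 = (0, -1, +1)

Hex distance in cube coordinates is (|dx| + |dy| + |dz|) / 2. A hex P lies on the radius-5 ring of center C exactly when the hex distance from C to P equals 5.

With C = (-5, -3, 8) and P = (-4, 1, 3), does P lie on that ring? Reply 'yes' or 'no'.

|px - cx| = |-4 - (-5)| = 1
|py - cy| = |1 - (-3)| = 4
|pz - cz| = |3 - 8| = 5
distance = (1+4+5)/2 = 10/2 = 5
radius = 5; distance == radius -> yes

Answer: yes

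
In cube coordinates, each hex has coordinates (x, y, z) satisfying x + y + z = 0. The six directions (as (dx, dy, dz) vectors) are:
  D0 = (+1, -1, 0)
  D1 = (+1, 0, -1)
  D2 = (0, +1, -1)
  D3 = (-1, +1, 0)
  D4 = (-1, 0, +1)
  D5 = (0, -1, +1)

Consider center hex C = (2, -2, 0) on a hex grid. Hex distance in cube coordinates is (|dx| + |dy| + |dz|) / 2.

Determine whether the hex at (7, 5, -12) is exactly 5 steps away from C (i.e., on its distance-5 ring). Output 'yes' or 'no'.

Answer: no

Derivation:
|px - cx| = |7 - 2| = 5
|py - cy| = |5 - (-2)| = 7
|pz - cz| = |-12 - 0| = 12
distance = (5+7+12)/2 = 24/2 = 12
radius = 5; distance != radius -> no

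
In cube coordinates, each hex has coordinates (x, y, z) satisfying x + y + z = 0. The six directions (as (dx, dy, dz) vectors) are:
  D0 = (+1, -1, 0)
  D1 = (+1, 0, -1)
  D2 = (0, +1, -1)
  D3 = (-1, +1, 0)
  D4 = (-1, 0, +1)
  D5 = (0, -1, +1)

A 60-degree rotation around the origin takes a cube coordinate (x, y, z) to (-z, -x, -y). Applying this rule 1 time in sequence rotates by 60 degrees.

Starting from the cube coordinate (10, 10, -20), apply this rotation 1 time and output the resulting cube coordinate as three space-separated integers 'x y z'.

Answer: 20 -10 -10

Derivation:
Start: (10, 10, -20)
Step 1: (10, 10, -20) -> (-(-20), -(10), -(10)) = (20, -10, -10)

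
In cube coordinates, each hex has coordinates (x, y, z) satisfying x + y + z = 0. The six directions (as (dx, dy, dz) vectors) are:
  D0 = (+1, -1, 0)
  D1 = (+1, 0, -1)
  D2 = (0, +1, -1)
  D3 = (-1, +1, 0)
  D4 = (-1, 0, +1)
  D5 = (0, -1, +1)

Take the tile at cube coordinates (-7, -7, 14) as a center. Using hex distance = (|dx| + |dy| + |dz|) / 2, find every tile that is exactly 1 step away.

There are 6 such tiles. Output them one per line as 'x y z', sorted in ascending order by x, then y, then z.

Answer: -8 -7 15
-8 -6 14
-7 -8 15
-7 -6 13
-6 -8 14
-6 -7 13

Derivation:
Walk ring at distance 1 from (-7, -7, 14):
Start at center + D4*1 = (-8, -7, 15)
  hex 0: (-8, -7, 15)
  hex 1: (-7, -8, 15)
  hex 2: (-6, -8, 14)
  hex 3: (-6, -7, 13)
  hex 4: (-7, -6, 13)
  hex 5: (-8, -6, 14)
Sorted: 6 hexes.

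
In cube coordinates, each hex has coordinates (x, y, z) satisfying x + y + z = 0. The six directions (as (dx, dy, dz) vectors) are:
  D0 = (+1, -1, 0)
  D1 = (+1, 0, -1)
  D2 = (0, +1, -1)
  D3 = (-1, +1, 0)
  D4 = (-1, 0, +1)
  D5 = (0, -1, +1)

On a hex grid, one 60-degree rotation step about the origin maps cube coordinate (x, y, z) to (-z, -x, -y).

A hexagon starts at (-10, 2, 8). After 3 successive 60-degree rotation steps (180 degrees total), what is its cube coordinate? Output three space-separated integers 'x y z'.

Answer: 10 -2 -8

Derivation:
Start: (-10, 2, 8)
Step 1: (-10, 2, 8) -> (-(8), -(-10), -(2)) = (-8, 10, -2)
Step 2: (-8, 10, -2) -> (-(-2), -(-8), -(10)) = (2, 8, -10)
Step 3: (2, 8, -10) -> (-(-10), -(2), -(8)) = (10, -2, -8)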